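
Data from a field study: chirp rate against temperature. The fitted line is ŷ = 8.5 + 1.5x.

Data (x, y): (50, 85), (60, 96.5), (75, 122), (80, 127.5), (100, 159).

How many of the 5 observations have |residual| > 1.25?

x=50: ŷ = 8.5 + 1.5·50 = 83.5; e = 85 − 83.5 = 1.5
x=60: ŷ = 8.5 + 1.5·60 = 98.5; e = 96.5 − 98.5 = -2
x=75: ŷ = 8.5 + 1.5·75 = 121; e = 122 − 121 = 1
x=80: ŷ = 8.5 + 1.5·80 = 128.5; e = 127.5 − 128.5 = -1
x=100: ŷ = 8.5 + 1.5·100 = 158.5; e = 159 − 158.5 = 0.5
|e| > 1.25: x=50 (|e|=1.5), x=60 (|e|=2) → 2

2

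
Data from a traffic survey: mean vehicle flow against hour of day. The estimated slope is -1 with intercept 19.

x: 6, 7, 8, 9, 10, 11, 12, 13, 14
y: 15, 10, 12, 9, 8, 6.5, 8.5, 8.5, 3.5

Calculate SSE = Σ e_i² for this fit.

x=6: ŷ = 19 − 6 = 13; e = 15 − 13 = 2
x=7: ŷ = 19 − 7 = 12; e = 10 − 12 = -2
x=8: ŷ = 19 − 8 = 11; e = 12 − 11 = 1
x=9: ŷ = 19 − 9 = 10; e = 9 − 10 = -1
x=10: ŷ = 19 − 10 = 9; e = 8 − 9 = -1
x=11: ŷ = 19 − 11 = 8; e = 6.5 − 8 = -1.5
x=12: ŷ = 19 − 12 = 7; e = 8.5 − 7 = 1.5
x=13: ŷ = 19 − 13 = 6; e = 8.5 − 6 = 2.5
x=14: ŷ = 19 − 14 = 5; e = 3.5 − 5 = -1.5
SSE = 4 + 4 + 1 + 1 + 1 + 2.25 + 2.25 + 6.25 + 2.25 = 24

SSE = 24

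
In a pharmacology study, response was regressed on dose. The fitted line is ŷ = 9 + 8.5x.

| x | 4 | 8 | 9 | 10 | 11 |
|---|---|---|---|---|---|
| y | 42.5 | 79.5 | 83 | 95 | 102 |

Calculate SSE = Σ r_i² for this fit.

SSE = 14

x=4: ŷ = 9 + 8.5·4 = 43; r = 42.5 − 43 = -0.5
x=8: ŷ = 9 + 8.5·8 = 77; r = 79.5 − 77 = 2.5
x=9: ŷ = 9 + 8.5·9 = 85.5; r = 83 − 85.5 = -2.5
x=10: ŷ = 9 + 8.5·10 = 94; r = 95 − 94 = 1
x=11: ŷ = 9 + 8.5·11 = 102.5; r = 102 − 102.5 = -0.5
SSE = 0.25 + 6.25 + 6.25 + 1 + 0.25 = 14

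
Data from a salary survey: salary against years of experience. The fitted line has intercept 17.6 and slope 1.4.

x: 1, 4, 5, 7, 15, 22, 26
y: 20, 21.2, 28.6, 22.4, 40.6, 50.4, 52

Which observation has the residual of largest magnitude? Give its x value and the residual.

x=1: ŷ = 17.6 + 1.4·1 = 19; e = 20 − 19 = 1
x=4: ŷ = 17.6 + 1.4·4 = 23.2; e = 21.2 − 23.2 = -2
x=5: ŷ = 17.6 + 1.4·5 = 24.6; e = 28.6 − 24.6 = 4
x=7: ŷ = 17.6 + 1.4·7 = 27.4; e = 22.4 − 27.4 = -5
x=15: ŷ = 17.6 + 1.4·15 = 38.6; e = 40.6 − 38.6 = 2
x=22: ŷ = 17.6 + 1.4·22 = 48.4; e = 50.4 − 48.4 = 2
x=26: ŷ = 17.6 + 1.4·26 = 54; e = 52 − 54 = -2
Largest |e| is 5 at x = 7, residual -5.

x = 7, e = -5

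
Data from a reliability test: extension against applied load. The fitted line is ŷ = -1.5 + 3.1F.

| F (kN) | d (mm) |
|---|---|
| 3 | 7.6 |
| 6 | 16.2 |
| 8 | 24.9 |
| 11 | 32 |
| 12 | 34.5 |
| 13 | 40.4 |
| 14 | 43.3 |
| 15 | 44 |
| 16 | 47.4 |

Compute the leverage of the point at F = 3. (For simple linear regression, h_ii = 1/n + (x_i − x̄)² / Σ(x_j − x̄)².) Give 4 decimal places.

h = 0.5182

F̄ = (3 + 6 + 8 + 11 + 12 + 13 + 14 + 15 + 16)/9 = 10.8889
Σ(F − F̄)² = 62.2346 + 23.9012 + 8.34568 + 0.0123457 + 1.23457 + 4.45679 + 9.67901 + 16.9012 + 26.1235 = 152.889
h = 1/9 + (-7.88889)²/152.889 = 0.111111 + 0.407057 = 0.5182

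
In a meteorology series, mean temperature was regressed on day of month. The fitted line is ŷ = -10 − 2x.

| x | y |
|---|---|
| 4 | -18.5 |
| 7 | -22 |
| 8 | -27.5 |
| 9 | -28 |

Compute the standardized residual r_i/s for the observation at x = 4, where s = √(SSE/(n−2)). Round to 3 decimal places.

-0.277

x=4: ŷ = -10 − 2·4 = -18; r = -18.5 − (-18) = -0.5
x=7: ŷ = -10 − 2·7 = -24; r = -22 − (-24) = 2
x=8: ŷ = -10 − 2·8 = -26; r = -27.5 − (-26) = -1.5
x=9: ŷ = -10 − 2·9 = -28; r = -28 − (-28) = 0
SSE = 0.25 + 4 + 2.25 + 0 = 6.5
s = √(6.5/2) = 1.80278
r/s = -0.5 / 1.80278 = -0.277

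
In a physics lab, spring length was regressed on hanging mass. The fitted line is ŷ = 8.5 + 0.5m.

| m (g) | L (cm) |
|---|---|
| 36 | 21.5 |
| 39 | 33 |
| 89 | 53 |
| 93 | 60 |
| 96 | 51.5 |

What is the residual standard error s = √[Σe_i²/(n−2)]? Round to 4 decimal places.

s = 5.7735

m=36: ŷ = 8.5 + 0.5·36 = 26.5; e = 21.5 − 26.5 = -5
m=39: ŷ = 8.5 + 0.5·39 = 28; e = 33 − 28 = 5
m=89: ŷ = 8.5 + 0.5·89 = 53; e = 53 − 53 = 0
m=93: ŷ = 8.5 + 0.5·93 = 55; e = 60 − 55 = 5
m=96: ŷ = 8.5 + 0.5·96 = 56.5; e = 51.5 − 56.5 = -5
SSE = 25 + 25 + 0 + 25 + 25 = 100
s = √(100/3) = √33.3333 ≈ 5.7735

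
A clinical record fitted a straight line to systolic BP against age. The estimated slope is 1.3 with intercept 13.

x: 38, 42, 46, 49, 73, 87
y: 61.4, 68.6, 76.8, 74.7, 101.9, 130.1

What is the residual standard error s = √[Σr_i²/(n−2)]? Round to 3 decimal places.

s = 4.301

x=38: ŷ = 13 + 1.3·38 = 62.4; r = 61.4 − 62.4 = -1
x=42: ŷ = 13 + 1.3·42 = 67.6; r = 68.6 − 67.6 = 1
x=46: ŷ = 13 + 1.3·46 = 72.8; r = 76.8 − 72.8 = 4
x=49: ŷ = 13 + 1.3·49 = 76.7; r = 74.7 − 76.7 = -2
x=73: ŷ = 13 + 1.3·73 = 107.9; r = 101.9 − 107.9 = -6
x=87: ŷ = 13 + 1.3·87 = 126.1; r = 130.1 − 126.1 = 4
SSE = 1 + 1 + 16 + 4 + 36 + 16 = 74
s = √(74/4) = √18.5 ≈ 4.301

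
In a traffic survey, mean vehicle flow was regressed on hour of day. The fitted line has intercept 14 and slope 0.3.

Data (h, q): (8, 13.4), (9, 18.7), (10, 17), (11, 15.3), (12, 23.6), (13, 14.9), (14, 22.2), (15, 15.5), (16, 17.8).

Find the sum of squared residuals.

SSE = 88

h=8: ŷ = 14 + 0.3·8 = 16.4; r = 13.4 − 16.4 = -3
h=9: ŷ = 14 + 0.3·9 = 16.7; r = 18.7 − 16.7 = 2
h=10: ŷ = 14 + 0.3·10 = 17; r = 17 − 17 = 0
h=11: ŷ = 14 + 0.3·11 = 17.3; r = 15.3 − 17.3 = -2
h=12: ŷ = 14 + 0.3·12 = 17.6; r = 23.6 − 17.6 = 6
h=13: ŷ = 14 + 0.3·13 = 17.9; r = 14.9 − 17.9 = -3
h=14: ŷ = 14 + 0.3·14 = 18.2; r = 22.2 − 18.2 = 4
h=15: ŷ = 14 + 0.3·15 = 18.5; r = 15.5 − 18.5 = -3
h=16: ŷ = 14 + 0.3·16 = 18.8; r = 17.8 − 18.8 = -1
SSE = 9 + 4 + 0 + 4 + 36 + 9 + 16 + 9 + 1 = 88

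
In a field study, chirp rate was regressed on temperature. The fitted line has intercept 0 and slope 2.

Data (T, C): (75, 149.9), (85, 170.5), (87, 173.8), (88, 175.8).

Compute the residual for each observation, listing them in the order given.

-0.1, 0.5, -0.2, -0.2

T=75: ŷ = 2·75 = 150; e = 149.9 − 150 = -0.1
T=85: ŷ = 2·85 = 170; e = 170.5 − 170 = 0.5
T=87: ŷ = 2·87 = 174; e = 173.8 − 174 = -0.2
T=88: ŷ = 2·88 = 176; e = 175.8 − 176 = -0.2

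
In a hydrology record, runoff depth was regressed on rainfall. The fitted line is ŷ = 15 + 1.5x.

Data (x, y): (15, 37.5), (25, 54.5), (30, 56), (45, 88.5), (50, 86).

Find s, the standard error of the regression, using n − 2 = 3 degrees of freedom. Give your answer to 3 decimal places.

x=15: ŷ = 15 + 1.5·15 = 37.5; r = 37.5 − 37.5 = 0
x=25: ŷ = 15 + 1.5·25 = 52.5; r = 54.5 − 52.5 = 2
x=30: ŷ = 15 + 1.5·30 = 60; r = 56 − 60 = -4
x=45: ŷ = 15 + 1.5·45 = 82.5; r = 88.5 − 82.5 = 6
x=50: ŷ = 15 + 1.5·50 = 90; r = 86 − 90 = -4
SSE = 0 + 4 + 16 + 36 + 16 = 72
s = √(72/3) = √24 ≈ 4.899

s = 4.899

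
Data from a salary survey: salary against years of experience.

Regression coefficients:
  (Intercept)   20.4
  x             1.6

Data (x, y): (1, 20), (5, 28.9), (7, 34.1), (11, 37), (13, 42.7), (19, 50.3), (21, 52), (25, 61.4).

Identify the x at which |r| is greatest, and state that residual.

x = 7, r = 2.5

x=1: ŷ = 20.4 + 1.6·1 = 22; r = 20 − 22 = -2
x=5: ŷ = 20.4 + 1.6·5 = 28.4; r = 28.9 − 28.4 = 0.5
x=7: ŷ = 20.4 + 1.6·7 = 31.6; r = 34.1 − 31.6 = 2.5
x=11: ŷ = 20.4 + 1.6·11 = 38; r = 37 − 38 = -1
x=13: ŷ = 20.4 + 1.6·13 = 41.2; r = 42.7 − 41.2 = 1.5
x=19: ŷ = 20.4 + 1.6·19 = 50.8; r = 50.3 − 50.8 = -0.5
x=21: ŷ = 20.4 + 1.6·21 = 54; r = 52 − 54 = -2
x=25: ŷ = 20.4 + 1.6·25 = 60.4; r = 61.4 − 60.4 = 1
Largest |r| is 2.5 at x = 7, residual 2.5.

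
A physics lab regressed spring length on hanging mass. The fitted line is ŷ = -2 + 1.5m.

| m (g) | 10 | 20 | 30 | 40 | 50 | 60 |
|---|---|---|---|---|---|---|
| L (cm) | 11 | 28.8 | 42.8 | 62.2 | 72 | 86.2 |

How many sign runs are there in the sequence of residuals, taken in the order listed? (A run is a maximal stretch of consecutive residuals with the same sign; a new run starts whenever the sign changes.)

5 runs

m=10: ŷ = -2 + 1.5·10 = 13; e = 11 − 13 = -2
m=20: ŷ = -2 + 1.5·20 = 28; e = 28.8 − 28 = 0.8
m=30: ŷ = -2 + 1.5·30 = 43; e = 42.8 − 43 = -0.2
m=40: ŷ = -2 + 1.5·40 = 58; e = 62.2 − 58 = 4.2
m=50: ŷ = -2 + 1.5·50 = 73; e = 72 − 73 = -1
m=60: ŷ = -2 + 1.5·60 = 88; e = 86.2 − 88 = -1.8
Signs: − + − + − −
Runs: −×1, +×1, −×1, +×1, −×2 → 5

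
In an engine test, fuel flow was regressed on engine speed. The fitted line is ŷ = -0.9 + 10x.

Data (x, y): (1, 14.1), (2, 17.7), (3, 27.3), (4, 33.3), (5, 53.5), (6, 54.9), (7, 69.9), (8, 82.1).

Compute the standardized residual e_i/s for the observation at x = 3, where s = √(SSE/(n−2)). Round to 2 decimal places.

-0.42

x=1: ŷ = -0.9 + 10·1 = 9.1; e = 14.1 − 9.1 = 5
x=2: ŷ = -0.9 + 10·2 = 19.1; e = 17.7 − 19.1 = -1.4
x=3: ŷ = -0.9 + 10·3 = 29.1; e = 27.3 − 29.1 = -1.8
x=4: ŷ = -0.9 + 10·4 = 39.1; e = 33.3 − 39.1 = -5.8
x=5: ŷ = -0.9 + 10·5 = 49.1; e = 53.5 − 49.1 = 4.4
x=6: ŷ = -0.9 + 10·6 = 59.1; e = 54.9 − 59.1 = -4.2
x=7: ŷ = -0.9 + 10·7 = 69.1; e = 69.9 − 69.1 = 0.8
x=8: ŷ = -0.9 + 10·8 = 79.1; e = 82.1 − 79.1 = 3
SSE = 25 + 1.96 + 3.24 + 33.64 + 19.36 + 17.64 + 0.64 + 9 = 110.48
s = √(110.48/6) = 4.29108
e/s = -1.8 / 4.29108 = -0.42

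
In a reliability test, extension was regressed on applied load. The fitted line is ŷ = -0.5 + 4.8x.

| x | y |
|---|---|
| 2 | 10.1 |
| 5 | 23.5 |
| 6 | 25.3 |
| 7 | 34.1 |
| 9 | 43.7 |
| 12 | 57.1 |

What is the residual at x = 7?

ŷ = -0.5 + 4.8·7 = 33.1
e = 34.1 − 33.1 = 1

e = 1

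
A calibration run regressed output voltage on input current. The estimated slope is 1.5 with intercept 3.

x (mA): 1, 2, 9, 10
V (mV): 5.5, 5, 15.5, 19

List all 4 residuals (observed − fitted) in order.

x=1: V̂ = 3 + 1.5·1 = 4.5; r = 5.5 − 4.5 = 1
x=2: V̂ = 3 + 1.5·2 = 6; r = 5 − 6 = -1
x=9: V̂ = 3 + 1.5·9 = 16.5; r = 15.5 − 16.5 = -1
x=10: V̂ = 3 + 1.5·10 = 18; r = 19 − 18 = 1

1, -1, -1, 1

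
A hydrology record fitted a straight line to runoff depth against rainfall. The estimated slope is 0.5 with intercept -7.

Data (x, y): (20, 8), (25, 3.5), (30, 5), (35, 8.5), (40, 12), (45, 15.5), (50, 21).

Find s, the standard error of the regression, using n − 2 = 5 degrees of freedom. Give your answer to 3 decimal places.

s = 3.225

x=20: ŷ = -7 + 0.5·20 = 3; e = 8 − 3 = 5
x=25: ŷ = -7 + 0.5·25 = 5.5; e = 3.5 − 5.5 = -2
x=30: ŷ = -7 + 0.5·30 = 8; e = 5 − 8 = -3
x=35: ŷ = -7 + 0.5·35 = 10.5; e = 8.5 − 10.5 = -2
x=40: ŷ = -7 + 0.5·40 = 13; e = 12 − 13 = -1
x=45: ŷ = -7 + 0.5·45 = 15.5; e = 15.5 − 15.5 = 0
x=50: ŷ = -7 + 0.5·50 = 18; e = 21 − 18 = 3
SSE = 25 + 4 + 9 + 4 + 1 + 0 + 9 = 52
s = √(52/5) = √10.4 ≈ 3.225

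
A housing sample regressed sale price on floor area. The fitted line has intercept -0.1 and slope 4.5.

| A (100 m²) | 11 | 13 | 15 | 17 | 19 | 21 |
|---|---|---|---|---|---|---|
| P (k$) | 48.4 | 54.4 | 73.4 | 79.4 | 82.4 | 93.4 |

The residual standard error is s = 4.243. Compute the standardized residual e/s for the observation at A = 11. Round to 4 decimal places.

P̂ = -0.1 + 4.5·11 = 49.4
e = 48.4 − 49.4 = -1
e/s = -1 / 4.243 = -0.2357

-0.2357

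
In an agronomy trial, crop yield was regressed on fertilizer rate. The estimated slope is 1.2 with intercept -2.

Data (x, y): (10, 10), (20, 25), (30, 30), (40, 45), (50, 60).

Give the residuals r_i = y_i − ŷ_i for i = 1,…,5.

0, 3, -4, -1, 2

x=10: ŷ = -2 + 1.2·10 = 10; r = 10 − 10 = 0
x=20: ŷ = -2 + 1.2·20 = 22; r = 25 − 22 = 3
x=30: ŷ = -2 + 1.2·30 = 34; r = 30 − 34 = -4
x=40: ŷ = -2 + 1.2·40 = 46; r = 45 − 46 = -1
x=50: ŷ = -2 + 1.2·50 = 58; r = 60 − 58 = 2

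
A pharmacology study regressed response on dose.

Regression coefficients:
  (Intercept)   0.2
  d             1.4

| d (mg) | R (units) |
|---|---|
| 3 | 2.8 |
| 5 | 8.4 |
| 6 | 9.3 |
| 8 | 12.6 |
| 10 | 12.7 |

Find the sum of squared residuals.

SSE = 8.18

d=3: ŷ = 0.2 + 1.4·3 = 4.4; e = 2.8 − 4.4 = -1.6
d=5: ŷ = 0.2 + 1.4·5 = 7.2; e = 8.4 − 7.2 = 1.2
d=6: ŷ = 0.2 + 1.4·6 = 8.6; e = 9.3 − 8.6 = 0.7
d=8: ŷ = 0.2 + 1.4·8 = 11.4; e = 12.6 − 11.4 = 1.2
d=10: ŷ = 0.2 + 1.4·10 = 14.2; e = 12.7 − 14.2 = -1.5
SSE = 2.56 + 1.44 + 0.49 + 1.44 + 2.25 = 8.18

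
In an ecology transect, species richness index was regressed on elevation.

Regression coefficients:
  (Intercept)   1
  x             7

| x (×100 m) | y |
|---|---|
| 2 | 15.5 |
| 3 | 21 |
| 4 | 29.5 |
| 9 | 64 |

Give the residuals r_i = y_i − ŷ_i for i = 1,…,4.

x=2: ŷ = 1 + 7·2 = 15; r = 15.5 − 15 = 0.5
x=3: ŷ = 1 + 7·3 = 22; r = 21 − 22 = -1
x=4: ŷ = 1 + 7·4 = 29; r = 29.5 − 29 = 0.5
x=9: ŷ = 1 + 7·9 = 64; r = 64 − 64 = 0

0.5, -1, 0.5, 0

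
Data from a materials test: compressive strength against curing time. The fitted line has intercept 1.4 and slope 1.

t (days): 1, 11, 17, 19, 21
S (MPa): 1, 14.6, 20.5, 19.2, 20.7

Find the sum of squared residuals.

SSE = 15.54

t=1: ŷ = 1.4 + 1 = 2.4; r = 1 − 2.4 = -1.4
t=11: ŷ = 1.4 + 11 = 12.4; r = 14.6 − 12.4 = 2.2
t=17: ŷ = 1.4 + 17 = 18.4; r = 20.5 − 18.4 = 2.1
t=19: ŷ = 1.4 + 19 = 20.4; r = 19.2 − 20.4 = -1.2
t=21: ŷ = 1.4 + 21 = 22.4; r = 20.7 − 22.4 = -1.7
SSE = 1.96 + 4.84 + 4.41 + 1.44 + 2.89 = 15.54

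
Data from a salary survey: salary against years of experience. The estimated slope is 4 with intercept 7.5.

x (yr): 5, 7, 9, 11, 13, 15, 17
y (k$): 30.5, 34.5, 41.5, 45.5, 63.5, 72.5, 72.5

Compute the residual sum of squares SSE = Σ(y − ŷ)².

SSE = 100

x=5: ŷ = 7.5 + 4·5 = 27.5; e = 30.5 − 27.5 = 3
x=7: ŷ = 7.5 + 4·7 = 35.5; e = 34.5 − 35.5 = -1
x=9: ŷ = 7.5 + 4·9 = 43.5; e = 41.5 − 43.5 = -2
x=11: ŷ = 7.5 + 4·11 = 51.5; e = 45.5 − 51.5 = -6
x=13: ŷ = 7.5 + 4·13 = 59.5; e = 63.5 − 59.5 = 4
x=15: ŷ = 7.5 + 4·15 = 67.5; e = 72.5 − 67.5 = 5
x=17: ŷ = 7.5 + 4·17 = 75.5; e = 72.5 − 75.5 = -3
SSE = 9 + 1 + 4 + 36 + 16 + 25 + 9 = 100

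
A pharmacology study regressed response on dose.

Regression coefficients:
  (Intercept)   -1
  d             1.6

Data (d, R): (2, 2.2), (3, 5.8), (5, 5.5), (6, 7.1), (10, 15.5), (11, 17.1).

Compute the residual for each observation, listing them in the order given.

0, 2, -1.5, -1.5, 0.5, 0.5

d=2: ŷ = -1 + 1.6·2 = 2.2; e = 2.2 − 2.2 = 0
d=3: ŷ = -1 + 1.6·3 = 3.8; e = 5.8 − 3.8 = 2
d=5: ŷ = -1 + 1.6·5 = 7; e = 5.5 − 7 = -1.5
d=6: ŷ = -1 + 1.6·6 = 8.6; e = 7.1 − 8.6 = -1.5
d=10: ŷ = -1 + 1.6·10 = 15; e = 15.5 − 15 = 0.5
d=11: ŷ = -1 + 1.6·11 = 16.6; e = 17.1 − 16.6 = 0.5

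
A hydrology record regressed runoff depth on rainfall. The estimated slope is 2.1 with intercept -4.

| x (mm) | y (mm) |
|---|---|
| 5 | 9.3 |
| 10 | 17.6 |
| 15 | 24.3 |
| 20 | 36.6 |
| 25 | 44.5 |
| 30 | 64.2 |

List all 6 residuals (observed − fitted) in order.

2.8, 0.6, -3.2, -1.4, -4, 5.2

x=5: ŷ = -4 + 2.1·5 = 6.5; r = 9.3 − 6.5 = 2.8
x=10: ŷ = -4 + 2.1·10 = 17; r = 17.6 − 17 = 0.6
x=15: ŷ = -4 + 2.1·15 = 27.5; r = 24.3 − 27.5 = -3.2
x=20: ŷ = -4 + 2.1·20 = 38; r = 36.6 − 38 = -1.4
x=25: ŷ = -4 + 2.1·25 = 48.5; r = 44.5 − 48.5 = -4
x=30: ŷ = -4 + 2.1·30 = 59; r = 64.2 − 59 = 5.2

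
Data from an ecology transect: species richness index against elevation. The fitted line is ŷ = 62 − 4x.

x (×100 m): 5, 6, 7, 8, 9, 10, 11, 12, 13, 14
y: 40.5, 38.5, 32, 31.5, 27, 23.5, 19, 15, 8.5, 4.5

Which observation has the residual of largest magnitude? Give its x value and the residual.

x = 7, r = -2

x=5: ŷ = 62 − 4·5 = 42; r = 40.5 − 42 = -1.5
x=6: ŷ = 62 − 4·6 = 38; r = 38.5 − 38 = 0.5
x=7: ŷ = 62 − 4·7 = 34; r = 32 − 34 = -2
x=8: ŷ = 62 − 4·8 = 30; r = 31.5 − 30 = 1.5
x=9: ŷ = 62 − 4·9 = 26; r = 27 − 26 = 1
x=10: ŷ = 62 − 4·10 = 22; r = 23.5 − 22 = 1.5
x=11: ŷ = 62 − 4·11 = 18; r = 19 − 18 = 1
x=12: ŷ = 62 − 4·12 = 14; r = 15 − 14 = 1
x=13: ŷ = 62 − 4·13 = 10; r = 8.5 − 10 = -1.5
x=14: ŷ = 62 − 4·14 = 6; r = 4.5 − 6 = -1.5
Largest |r| is 2 at x = 7, residual -2.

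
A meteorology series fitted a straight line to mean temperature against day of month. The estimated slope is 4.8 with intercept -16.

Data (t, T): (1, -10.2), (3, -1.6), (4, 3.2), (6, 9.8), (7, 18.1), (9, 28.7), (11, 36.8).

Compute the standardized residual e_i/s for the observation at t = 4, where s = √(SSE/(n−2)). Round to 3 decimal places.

t=1: T̂ = -16 + 4.8·1 = -11.2; e = -10.2 − (-11.2) = 1
t=3: T̂ = -16 + 4.8·3 = -1.6; e = -1.6 − (-1.6) = 0
t=4: T̂ = -16 + 4.8·4 = 3.2; e = 3.2 − 3.2 = 0
t=6: T̂ = -16 + 4.8·6 = 12.8; e = 9.8 − 12.8 = -3
t=7: T̂ = -16 + 4.8·7 = 17.6; e = 18.1 − 17.6 = 0.5
t=9: T̂ = -16 + 4.8·9 = 27.2; e = 28.7 − 27.2 = 1.5
t=11: T̂ = -16 + 4.8·11 = 36.8; e = 36.8 − 36.8 = 0
SSE = 1 + 0 + 0 + 9 + 0.25 + 2.25 + 0 = 12.5
s = √(12.5/5) = 1.58114
e/s = 0 / 1.58114 = 0.000

0.000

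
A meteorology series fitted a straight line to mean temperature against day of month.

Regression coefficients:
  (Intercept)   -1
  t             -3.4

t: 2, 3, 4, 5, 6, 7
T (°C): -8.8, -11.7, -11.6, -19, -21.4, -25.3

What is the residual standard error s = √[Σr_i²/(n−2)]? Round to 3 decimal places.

t=2: T̂ = -1 − 3.4·2 = -7.8; r = -8.8 − (-7.8) = -1
t=3: T̂ = -1 − 3.4·3 = -11.2; r = -11.7 − (-11.2) = -0.5
t=4: T̂ = -1 − 3.4·4 = -14.6; r = -11.6 − (-14.6) = 3
t=5: T̂ = -1 − 3.4·5 = -18; r = -19 − (-18) = -1
t=6: T̂ = -1 − 3.4·6 = -21.4; r = -21.4 − (-21.4) = 0
t=7: T̂ = -1 − 3.4·7 = -24.8; r = -25.3 − (-24.8) = -0.5
SSE = 1 + 0.25 + 9 + 1 + 0 + 0.25 = 11.5
s = √(11.5/4) = √2.875 ≈ 1.696

s = 1.696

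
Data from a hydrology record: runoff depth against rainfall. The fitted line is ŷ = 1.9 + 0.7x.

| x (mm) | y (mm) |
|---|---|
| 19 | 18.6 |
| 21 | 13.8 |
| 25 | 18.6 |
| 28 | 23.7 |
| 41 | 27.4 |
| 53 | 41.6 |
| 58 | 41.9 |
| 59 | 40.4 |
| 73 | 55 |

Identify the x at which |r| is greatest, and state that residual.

x=19: ŷ = 1.9 + 0.7·19 = 15.2; r = 18.6 − 15.2 = 3.4
x=21: ŷ = 1.9 + 0.7·21 = 16.6; r = 13.8 − 16.6 = -2.8
x=25: ŷ = 1.9 + 0.7·25 = 19.4; r = 18.6 − 19.4 = -0.8
x=28: ŷ = 1.9 + 0.7·28 = 21.5; r = 23.7 − 21.5 = 2.2
x=41: ŷ = 1.9 + 0.7·41 = 30.6; r = 27.4 − 30.6 = -3.2
x=53: ŷ = 1.9 + 0.7·53 = 39; r = 41.6 − 39 = 2.6
x=58: ŷ = 1.9 + 0.7·58 = 42.5; r = 41.9 − 42.5 = -0.6
x=59: ŷ = 1.9 + 0.7·59 = 43.2; r = 40.4 − 43.2 = -2.8
x=73: ŷ = 1.9 + 0.7·73 = 53; r = 55 − 53 = 2
Largest |r| is 3.4 at x = 19, residual 3.4.

x = 19, r = 3.4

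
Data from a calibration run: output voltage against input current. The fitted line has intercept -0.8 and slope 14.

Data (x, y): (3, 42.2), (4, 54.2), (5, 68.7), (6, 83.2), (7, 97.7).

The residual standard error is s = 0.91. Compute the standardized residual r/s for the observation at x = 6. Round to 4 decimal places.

ŷ = -0.8 + 14·6 = 83.2
r = 83.2 − 83.2 = 0
r/s = 0 / 0.91 = 0.0000

0.0000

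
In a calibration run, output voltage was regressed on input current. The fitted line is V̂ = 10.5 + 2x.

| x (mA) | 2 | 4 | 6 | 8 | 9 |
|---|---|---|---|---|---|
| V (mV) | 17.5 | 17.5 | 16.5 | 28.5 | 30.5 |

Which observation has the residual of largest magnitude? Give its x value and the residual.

x=2: V̂ = 10.5 + 2·2 = 14.5; e = 17.5 − 14.5 = 3
x=4: V̂ = 10.5 + 2·4 = 18.5; e = 17.5 − 18.5 = -1
x=6: V̂ = 10.5 + 2·6 = 22.5; e = 16.5 − 22.5 = -6
x=8: V̂ = 10.5 + 2·8 = 26.5; e = 28.5 − 26.5 = 2
x=9: V̂ = 10.5 + 2·9 = 28.5; e = 30.5 − 28.5 = 2
Largest |e| is 6 at x = 6, residual -6.

x = 6, e = -6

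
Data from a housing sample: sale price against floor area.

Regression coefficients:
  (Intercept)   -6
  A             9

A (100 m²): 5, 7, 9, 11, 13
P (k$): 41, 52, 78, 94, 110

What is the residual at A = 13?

P̂ = -6 + 9·13 = 111
r = 110 − 111 = -1

r = -1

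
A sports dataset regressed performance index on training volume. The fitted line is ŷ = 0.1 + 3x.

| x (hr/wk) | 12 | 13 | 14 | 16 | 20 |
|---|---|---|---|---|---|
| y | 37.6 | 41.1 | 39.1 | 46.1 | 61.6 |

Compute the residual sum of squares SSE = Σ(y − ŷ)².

x=12: ŷ = 0.1 + 3·12 = 36.1; e = 37.6 − 36.1 = 1.5
x=13: ŷ = 0.1 + 3·13 = 39.1; e = 41.1 − 39.1 = 2
x=14: ŷ = 0.1 + 3·14 = 42.1; e = 39.1 − 42.1 = -3
x=16: ŷ = 0.1 + 3·16 = 48.1; e = 46.1 − 48.1 = -2
x=20: ŷ = 0.1 + 3·20 = 60.1; e = 61.6 − 60.1 = 1.5
SSE = 2.25 + 4 + 9 + 4 + 2.25 = 21.5

SSE = 21.5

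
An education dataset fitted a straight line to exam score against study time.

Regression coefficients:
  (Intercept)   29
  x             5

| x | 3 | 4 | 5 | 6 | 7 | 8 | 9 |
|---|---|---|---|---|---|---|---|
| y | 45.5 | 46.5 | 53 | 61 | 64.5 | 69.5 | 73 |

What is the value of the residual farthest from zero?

x=3: ŷ = 29 + 5·3 = 44; r = 45.5 − 44 = 1.5
x=4: ŷ = 29 + 5·4 = 49; r = 46.5 − 49 = -2.5
x=5: ŷ = 29 + 5·5 = 54; r = 53 − 54 = -1
x=6: ŷ = 29 + 5·6 = 59; r = 61 − 59 = 2
x=7: ŷ = 29 + 5·7 = 64; r = 64.5 − 64 = 0.5
x=8: ŷ = 29 + 5·8 = 69; r = 69.5 − 69 = 0.5
x=9: ŷ = 29 + 5·9 = 74; r = 73 − 74 = -1
Largest |r| is 2.5 at x = 4, residual -2.5.

r = -2.5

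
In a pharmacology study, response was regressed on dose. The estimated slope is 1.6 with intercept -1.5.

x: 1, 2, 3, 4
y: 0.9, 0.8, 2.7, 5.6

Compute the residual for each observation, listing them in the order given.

0.8, -0.9, -0.6, 0.7

x=1: ŷ = -1.5 + 1.6·1 = 0.1; e = 0.9 − 0.1 = 0.8
x=2: ŷ = -1.5 + 1.6·2 = 1.7; e = 0.8 − 1.7 = -0.9
x=3: ŷ = -1.5 + 1.6·3 = 3.3; e = 2.7 − 3.3 = -0.6
x=4: ŷ = -1.5 + 1.6·4 = 4.9; e = 5.6 − 4.9 = 0.7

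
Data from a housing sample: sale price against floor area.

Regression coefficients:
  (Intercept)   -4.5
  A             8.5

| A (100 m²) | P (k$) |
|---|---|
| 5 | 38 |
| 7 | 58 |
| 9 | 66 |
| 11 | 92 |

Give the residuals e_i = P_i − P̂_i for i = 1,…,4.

0, 3, -6, 3

A=5: P̂ = -4.5 + 8.5·5 = 38; e = 38 − 38 = 0
A=7: P̂ = -4.5 + 8.5·7 = 55; e = 58 − 55 = 3
A=9: P̂ = -4.5 + 8.5·9 = 72; e = 66 − 72 = -6
A=11: P̂ = -4.5 + 8.5·11 = 89; e = 92 − 89 = 3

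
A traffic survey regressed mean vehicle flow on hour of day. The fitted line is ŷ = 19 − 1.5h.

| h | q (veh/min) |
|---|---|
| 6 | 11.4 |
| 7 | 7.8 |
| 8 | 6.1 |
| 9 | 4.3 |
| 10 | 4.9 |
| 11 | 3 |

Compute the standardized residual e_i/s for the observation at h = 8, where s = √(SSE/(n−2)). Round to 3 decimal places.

-0.750

h=6: ŷ = 19 − 1.5·6 = 10; e = 11.4 − 10 = 1.4
h=7: ŷ = 19 − 1.5·7 = 8.5; e = 7.8 − 8.5 = -0.7
h=8: ŷ = 19 − 1.5·8 = 7; e = 6.1 − 7 = -0.9
h=9: ŷ = 19 − 1.5·9 = 5.5; e = 4.3 − 5.5 = -1.2
h=10: ŷ = 19 − 1.5·10 = 4; e = 4.9 − 4 = 0.9
h=11: ŷ = 19 − 1.5·11 = 2.5; e = 3 − 2.5 = 0.5
SSE = 1.96 + 0.49 + 0.81 + 1.44 + 0.81 + 0.25 = 5.76
s = √(5.76/4) = 1.2
e/s = -0.9 / 1.2 = -0.750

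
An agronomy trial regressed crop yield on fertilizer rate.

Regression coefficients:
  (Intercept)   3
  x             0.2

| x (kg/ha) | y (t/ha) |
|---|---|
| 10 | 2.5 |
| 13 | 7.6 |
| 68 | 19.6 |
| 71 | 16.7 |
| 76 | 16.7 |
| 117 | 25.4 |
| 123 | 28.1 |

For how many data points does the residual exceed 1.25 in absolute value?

x=10: ŷ = 3 + 0.2·10 = 5; r = 2.5 − 5 = -2.5
x=13: ŷ = 3 + 0.2·13 = 5.6; r = 7.6 − 5.6 = 2
x=68: ŷ = 3 + 0.2·68 = 16.6; r = 19.6 − 16.6 = 3
x=71: ŷ = 3 + 0.2·71 = 17.2; r = 16.7 − 17.2 = -0.5
x=76: ŷ = 3 + 0.2·76 = 18.2; r = 16.7 − 18.2 = -1.5
x=117: ŷ = 3 + 0.2·117 = 26.4; r = 25.4 − 26.4 = -1
x=123: ŷ = 3 + 0.2·123 = 27.6; r = 28.1 − 27.6 = 0.5
|r| > 1.25: x=10 (|r|=2.5), x=13 (|r|=2), x=68 (|r|=3), x=76 (|r|=1.5) → 4

4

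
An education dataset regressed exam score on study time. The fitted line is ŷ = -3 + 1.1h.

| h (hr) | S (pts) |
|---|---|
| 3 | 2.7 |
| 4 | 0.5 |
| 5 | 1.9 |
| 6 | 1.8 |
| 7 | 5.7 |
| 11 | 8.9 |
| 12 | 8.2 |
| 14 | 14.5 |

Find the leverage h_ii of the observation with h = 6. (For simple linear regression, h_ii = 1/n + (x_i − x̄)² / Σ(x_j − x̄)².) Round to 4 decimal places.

h̄ = (3 + 4 + 5 + 6 + 7 + 11 + 12 + 14)/8 = 7.75
Σ(h − h̄)² = 22.5625 + 14.0625 + 7.5625 + 3.0625 + 0.5625 + 10.5625 + 18.0625 + 39.0625 = 115.5
h = 1/8 + (-1.75)²/115.5 = 0.125 + 0.0265152 = 0.1515

h = 0.1515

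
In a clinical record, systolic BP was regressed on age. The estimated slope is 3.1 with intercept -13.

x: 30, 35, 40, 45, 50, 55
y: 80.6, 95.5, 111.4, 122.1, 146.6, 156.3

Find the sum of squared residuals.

x=30: ŷ = -13 + 3.1·30 = 80; e = 80.6 − 80 = 0.6
x=35: ŷ = -13 + 3.1·35 = 95.5; e = 95.5 − 95.5 = 0
x=40: ŷ = -13 + 3.1·40 = 111; e = 111.4 − 111 = 0.4
x=45: ŷ = -13 + 3.1·45 = 126.5; e = 122.1 − 126.5 = -4.4
x=50: ŷ = -13 + 3.1·50 = 142; e = 146.6 − 142 = 4.6
x=55: ŷ = -13 + 3.1·55 = 157.5; e = 156.3 − 157.5 = -1.2
SSE = 0.36 + 0 + 0.16 + 19.36 + 21.16 + 1.44 = 42.48

SSE = 42.48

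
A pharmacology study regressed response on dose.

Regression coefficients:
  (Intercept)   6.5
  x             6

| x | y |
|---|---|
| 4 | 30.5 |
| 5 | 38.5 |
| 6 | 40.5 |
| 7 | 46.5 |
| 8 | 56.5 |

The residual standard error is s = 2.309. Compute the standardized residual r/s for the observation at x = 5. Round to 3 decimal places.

0.866

ŷ = 6.5 + 6·5 = 36.5
r = 38.5 − 36.5 = 2
r/s = 2 / 2.309 = 0.866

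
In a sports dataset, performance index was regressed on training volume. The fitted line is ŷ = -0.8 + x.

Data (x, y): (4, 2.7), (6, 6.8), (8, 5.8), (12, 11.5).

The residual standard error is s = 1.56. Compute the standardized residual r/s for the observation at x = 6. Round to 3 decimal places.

ŷ = -0.8 + 6 = 5.2
r = 6.8 − 5.2 = 1.6
r/s = 1.6 / 1.56 = 1.026

1.026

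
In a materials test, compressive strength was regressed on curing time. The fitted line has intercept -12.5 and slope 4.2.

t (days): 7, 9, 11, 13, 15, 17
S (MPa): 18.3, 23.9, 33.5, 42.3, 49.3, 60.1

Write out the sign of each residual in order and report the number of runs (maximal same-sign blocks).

t=7: Ŝ = -12.5 + 4.2·7 = 16.9; e = 18.3 − 16.9 = 1.4
t=9: Ŝ = -12.5 + 4.2·9 = 25.3; e = 23.9 − 25.3 = -1.4
t=11: Ŝ = -12.5 + 4.2·11 = 33.7; e = 33.5 − 33.7 = -0.2
t=13: Ŝ = -12.5 + 4.2·13 = 42.1; e = 42.3 − 42.1 = 0.2
t=15: Ŝ = -12.5 + 4.2·15 = 50.5; e = 49.3 − 50.5 = -1.2
t=17: Ŝ = -12.5 + 4.2·17 = 58.9; e = 60.1 − 58.9 = 1.2
Signs: + − − + − +
Runs: +×1, −×2, +×1, −×1, +×1 → 5

5 runs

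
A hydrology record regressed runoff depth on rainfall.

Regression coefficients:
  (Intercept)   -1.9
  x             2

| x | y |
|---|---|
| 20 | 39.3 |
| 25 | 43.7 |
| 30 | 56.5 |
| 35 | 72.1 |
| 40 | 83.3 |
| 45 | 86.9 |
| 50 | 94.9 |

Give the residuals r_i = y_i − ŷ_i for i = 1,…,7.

1.2, -4.4, -1.6, 4, 5.2, -1.2, -3.2

x=20: ŷ = -1.9 + 2·20 = 38.1; r = 39.3 − 38.1 = 1.2
x=25: ŷ = -1.9 + 2·25 = 48.1; r = 43.7 − 48.1 = -4.4
x=30: ŷ = -1.9 + 2·30 = 58.1; r = 56.5 − 58.1 = -1.6
x=35: ŷ = -1.9 + 2·35 = 68.1; r = 72.1 − 68.1 = 4
x=40: ŷ = -1.9 + 2·40 = 78.1; r = 83.3 − 78.1 = 5.2
x=45: ŷ = -1.9 + 2·45 = 88.1; r = 86.9 − 88.1 = -1.2
x=50: ŷ = -1.9 + 2·50 = 98.1; r = 94.9 − 98.1 = -3.2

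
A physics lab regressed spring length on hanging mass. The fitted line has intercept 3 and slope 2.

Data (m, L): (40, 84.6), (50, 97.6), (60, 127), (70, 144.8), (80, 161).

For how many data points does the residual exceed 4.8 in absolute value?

m=40: L̂ = 3 + 2·40 = 83; e = 84.6 − 83 = 1.6
m=50: L̂ = 3 + 2·50 = 103; e = 97.6 − 103 = -5.4
m=60: L̂ = 3 + 2·60 = 123; e = 127 − 123 = 4
m=70: L̂ = 3 + 2·70 = 143; e = 144.8 − 143 = 1.8
m=80: L̂ = 3 + 2·80 = 163; e = 161 − 163 = -2
|e| > 4.8: m=50 (|e|=5.4) → 1

1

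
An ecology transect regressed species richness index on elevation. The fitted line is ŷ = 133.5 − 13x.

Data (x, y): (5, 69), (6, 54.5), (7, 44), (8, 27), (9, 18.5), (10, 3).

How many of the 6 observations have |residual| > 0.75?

4

x=5: ŷ = 133.5 − 13·5 = 68.5; r = 69 − 68.5 = 0.5
x=6: ŷ = 133.5 − 13·6 = 55.5; r = 54.5 − 55.5 = -1
x=7: ŷ = 133.5 − 13·7 = 42.5; r = 44 − 42.5 = 1.5
x=8: ŷ = 133.5 − 13·8 = 29.5; r = 27 − 29.5 = -2.5
x=9: ŷ = 133.5 − 13·9 = 16.5; r = 18.5 − 16.5 = 2
x=10: ŷ = 133.5 − 13·10 = 3.5; r = 3 − 3.5 = -0.5
|r| > 0.75: x=6 (|r|=1), x=7 (|r|=1.5), x=8 (|r|=2.5), x=9 (|r|=2) → 4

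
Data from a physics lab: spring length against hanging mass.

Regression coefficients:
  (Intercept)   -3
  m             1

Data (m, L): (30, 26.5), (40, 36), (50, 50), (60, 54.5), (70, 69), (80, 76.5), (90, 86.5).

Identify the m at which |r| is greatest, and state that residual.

m=30: L̂ = -3 + 30 = 27; r = 26.5 − 27 = -0.5
m=40: L̂ = -3 + 40 = 37; r = 36 − 37 = -1
m=50: L̂ = -3 + 50 = 47; r = 50 − 47 = 3
m=60: L̂ = -3 + 60 = 57; r = 54.5 − 57 = -2.5
m=70: L̂ = -3 + 70 = 67; r = 69 − 67 = 2
m=80: L̂ = -3 + 80 = 77; r = 76.5 − 77 = -0.5
m=90: L̂ = -3 + 90 = 87; r = 86.5 − 87 = -0.5
Largest |r| is 3 at m = 50, residual 3.

m = 50, r = 3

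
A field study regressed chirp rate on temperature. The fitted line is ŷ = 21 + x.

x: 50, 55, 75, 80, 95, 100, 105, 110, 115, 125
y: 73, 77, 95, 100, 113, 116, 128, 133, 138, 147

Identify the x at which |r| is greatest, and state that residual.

x = 100, r = -5

x=50: ŷ = 21 + 50 = 71; r = 73 − 71 = 2
x=55: ŷ = 21 + 55 = 76; r = 77 − 76 = 1
x=75: ŷ = 21 + 75 = 96; r = 95 − 96 = -1
x=80: ŷ = 21 + 80 = 101; r = 100 − 101 = -1
x=95: ŷ = 21 + 95 = 116; r = 113 − 116 = -3
x=100: ŷ = 21 + 100 = 121; r = 116 − 121 = -5
x=105: ŷ = 21 + 105 = 126; r = 128 − 126 = 2
x=110: ŷ = 21 + 110 = 131; r = 133 − 131 = 2
x=115: ŷ = 21 + 115 = 136; r = 138 − 136 = 2
x=125: ŷ = 21 + 125 = 146; r = 147 − 146 = 1
Largest |r| is 5 at x = 100, residual -5.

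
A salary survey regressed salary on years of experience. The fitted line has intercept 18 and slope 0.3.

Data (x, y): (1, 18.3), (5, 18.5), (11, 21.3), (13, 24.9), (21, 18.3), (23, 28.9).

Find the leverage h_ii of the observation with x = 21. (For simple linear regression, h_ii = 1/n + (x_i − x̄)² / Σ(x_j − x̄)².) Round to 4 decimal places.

h = 0.3679

x̄ = (1 + 5 + 11 + 13 + 21 + 23)/6 = 12.3333
Σ(x − x̄)² = 128.444 + 53.7778 + 1.77778 + 0.444444 + 75.1111 + 113.778 = 373.333
h = 1/6 + (8.66667)²/373.333 = 0.166667 + 0.20119 = 0.3679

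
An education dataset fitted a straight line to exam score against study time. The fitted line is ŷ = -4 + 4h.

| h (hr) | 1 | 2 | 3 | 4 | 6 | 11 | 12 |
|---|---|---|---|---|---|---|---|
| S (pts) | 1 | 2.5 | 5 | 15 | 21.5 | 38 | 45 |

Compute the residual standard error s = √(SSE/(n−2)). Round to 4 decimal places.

h=1: ŷ = -4 + 4·1 = 0; e = 1 − 0 = 1
h=2: ŷ = -4 + 4·2 = 4; e = 2.5 − 4 = -1.5
h=3: ŷ = -4 + 4·3 = 8; e = 5 − 8 = -3
h=4: ŷ = -4 + 4·4 = 12; e = 15 − 12 = 3
h=6: ŷ = -4 + 4·6 = 20; e = 21.5 − 20 = 1.5
h=11: ŷ = -4 + 4·11 = 40; e = 38 − 40 = -2
h=12: ŷ = -4 + 4·12 = 44; e = 45 − 44 = 1
SSE = 1 + 2.25 + 9 + 9 + 2.25 + 4 + 1 = 28.5
s = √(28.5/5) = √5.7 ≈ 2.3875

s = 2.3875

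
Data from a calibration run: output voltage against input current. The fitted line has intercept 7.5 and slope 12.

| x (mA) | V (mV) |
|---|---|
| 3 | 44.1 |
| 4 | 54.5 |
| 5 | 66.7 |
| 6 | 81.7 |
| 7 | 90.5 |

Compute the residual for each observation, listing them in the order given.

0.6, -1, -0.8, 2.2, -1

x=3: ŷ = 7.5 + 12·3 = 43.5; e = 44.1 − 43.5 = 0.6
x=4: ŷ = 7.5 + 12·4 = 55.5; e = 54.5 − 55.5 = -1
x=5: ŷ = 7.5 + 12·5 = 67.5; e = 66.7 − 67.5 = -0.8
x=6: ŷ = 7.5 + 12·6 = 79.5; e = 81.7 − 79.5 = 2.2
x=7: ŷ = 7.5 + 12·7 = 91.5; e = 90.5 − 91.5 = -1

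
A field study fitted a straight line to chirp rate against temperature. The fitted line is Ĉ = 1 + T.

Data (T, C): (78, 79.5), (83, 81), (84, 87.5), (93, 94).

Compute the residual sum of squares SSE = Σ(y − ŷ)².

SSE = 15.5

T=78: Ĉ = 1 + 78 = 79; r = 79.5 − 79 = 0.5
T=83: Ĉ = 1 + 83 = 84; r = 81 − 84 = -3
T=84: Ĉ = 1 + 84 = 85; r = 87.5 − 85 = 2.5
T=93: Ĉ = 1 + 93 = 94; r = 94 − 94 = 0
SSE = 0.25 + 9 + 6.25 + 0 = 15.5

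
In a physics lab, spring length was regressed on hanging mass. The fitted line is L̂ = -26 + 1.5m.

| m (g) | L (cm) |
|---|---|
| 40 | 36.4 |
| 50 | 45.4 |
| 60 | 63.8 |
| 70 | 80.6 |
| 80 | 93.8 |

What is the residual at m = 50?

L̂ = -26 + 1.5·50 = 49
e = 45.4 − 49 = -3.6

e = -3.6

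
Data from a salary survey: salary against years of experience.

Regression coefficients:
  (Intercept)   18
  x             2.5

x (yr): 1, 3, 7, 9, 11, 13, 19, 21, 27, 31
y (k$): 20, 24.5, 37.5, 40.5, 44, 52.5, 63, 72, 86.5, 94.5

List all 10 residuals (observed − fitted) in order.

-0.5, -1, 2, 0, -1.5, 2, -2.5, 1.5, 1, -1

x=1: ŷ = 18 + 2.5·1 = 20.5; r = 20 − 20.5 = -0.5
x=3: ŷ = 18 + 2.5·3 = 25.5; r = 24.5 − 25.5 = -1
x=7: ŷ = 18 + 2.5·7 = 35.5; r = 37.5 − 35.5 = 2
x=9: ŷ = 18 + 2.5·9 = 40.5; r = 40.5 − 40.5 = 0
x=11: ŷ = 18 + 2.5·11 = 45.5; r = 44 − 45.5 = -1.5
x=13: ŷ = 18 + 2.5·13 = 50.5; r = 52.5 − 50.5 = 2
x=19: ŷ = 18 + 2.5·19 = 65.5; r = 63 − 65.5 = -2.5
x=21: ŷ = 18 + 2.5·21 = 70.5; r = 72 − 70.5 = 1.5
x=27: ŷ = 18 + 2.5·27 = 85.5; r = 86.5 − 85.5 = 1
x=31: ŷ = 18 + 2.5·31 = 95.5; r = 94.5 − 95.5 = -1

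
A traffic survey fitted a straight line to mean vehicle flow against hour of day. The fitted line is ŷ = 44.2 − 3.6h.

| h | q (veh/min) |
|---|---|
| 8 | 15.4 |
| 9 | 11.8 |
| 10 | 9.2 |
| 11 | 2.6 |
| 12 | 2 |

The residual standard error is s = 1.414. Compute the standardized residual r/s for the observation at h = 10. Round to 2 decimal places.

ŷ = 44.2 − 3.6·10 = 8.2
r = 9.2 − 8.2 = 1
r/s = 1 / 1.414 = 0.71

0.71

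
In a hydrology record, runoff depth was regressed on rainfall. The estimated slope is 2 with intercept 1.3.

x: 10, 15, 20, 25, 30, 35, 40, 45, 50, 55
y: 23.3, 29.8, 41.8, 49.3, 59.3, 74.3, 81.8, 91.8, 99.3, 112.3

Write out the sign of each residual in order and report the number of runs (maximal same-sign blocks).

x=10: ŷ = 1.3 + 2·10 = 21.3; e = 23.3 − 21.3 = 2
x=15: ŷ = 1.3 + 2·15 = 31.3; e = 29.8 − 31.3 = -1.5
x=20: ŷ = 1.3 + 2·20 = 41.3; e = 41.8 − 41.3 = 0.5
x=25: ŷ = 1.3 + 2·25 = 51.3; e = 49.3 − 51.3 = -2
x=30: ŷ = 1.3 + 2·30 = 61.3; e = 59.3 − 61.3 = -2
x=35: ŷ = 1.3 + 2·35 = 71.3; e = 74.3 − 71.3 = 3
x=40: ŷ = 1.3 + 2·40 = 81.3; e = 81.8 − 81.3 = 0.5
x=45: ŷ = 1.3 + 2·45 = 91.3; e = 91.8 − 91.3 = 0.5
x=50: ŷ = 1.3 + 2·50 = 101.3; e = 99.3 − 101.3 = -2
x=55: ŷ = 1.3 + 2·55 = 111.3; e = 112.3 − 111.3 = 1
Signs: + − + − − + + + − +
Runs: +×1, −×1, +×1, −×2, +×3, −×1, +×1 → 7

7 runs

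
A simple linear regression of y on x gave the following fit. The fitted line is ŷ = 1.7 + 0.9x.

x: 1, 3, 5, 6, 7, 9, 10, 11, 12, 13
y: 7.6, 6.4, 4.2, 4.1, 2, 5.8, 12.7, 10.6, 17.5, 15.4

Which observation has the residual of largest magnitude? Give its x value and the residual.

x=1: ŷ = 1.7 + 0.9·1 = 2.6; r = 7.6 − 2.6 = 5
x=3: ŷ = 1.7 + 0.9·3 = 4.4; r = 6.4 − 4.4 = 2
x=5: ŷ = 1.7 + 0.9·5 = 6.2; r = 4.2 − 6.2 = -2
x=6: ŷ = 1.7 + 0.9·6 = 7.1; r = 4.1 − 7.1 = -3
x=7: ŷ = 1.7 + 0.9·7 = 8; r = 2 − 8 = -6
x=9: ŷ = 1.7 + 0.9·9 = 9.8; r = 5.8 − 9.8 = -4
x=10: ŷ = 1.7 + 0.9·10 = 10.7; r = 12.7 − 10.7 = 2
x=11: ŷ = 1.7 + 0.9·11 = 11.6; r = 10.6 − 11.6 = -1
x=12: ŷ = 1.7 + 0.9·12 = 12.5; r = 17.5 − 12.5 = 5
x=13: ŷ = 1.7 + 0.9·13 = 13.4; r = 15.4 − 13.4 = 2
Largest |r| is 6 at x = 7, residual -6.

x = 7, r = -6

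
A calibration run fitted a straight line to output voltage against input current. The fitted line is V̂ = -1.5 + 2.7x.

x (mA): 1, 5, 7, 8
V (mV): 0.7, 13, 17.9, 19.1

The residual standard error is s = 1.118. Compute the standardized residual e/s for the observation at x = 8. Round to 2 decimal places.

V̂ = -1.5 + 2.7·8 = 20.1
e = 19.1 − 20.1 = -1
e/s = -1 / 1.118 = -0.89

-0.89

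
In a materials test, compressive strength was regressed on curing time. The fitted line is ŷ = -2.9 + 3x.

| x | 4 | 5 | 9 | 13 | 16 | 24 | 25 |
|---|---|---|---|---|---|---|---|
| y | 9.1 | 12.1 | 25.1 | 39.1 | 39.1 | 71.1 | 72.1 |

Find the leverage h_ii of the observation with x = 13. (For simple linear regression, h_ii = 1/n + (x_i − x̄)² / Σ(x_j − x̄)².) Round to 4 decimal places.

x̄ = (4 + 5 + 9 + 13 + 16 + 24 + 25)/7 = 13.7143
Σ(x − x̄)² = 94.3673 + 75.9388 + 22.2245 + 0.510204 + 5.22449 + 105.796 + 127.367 = 431.429
h = 1/7 + (-0.714286)²/431.429 = 0.142857 + 0.00118259 = 0.1440

h = 0.1440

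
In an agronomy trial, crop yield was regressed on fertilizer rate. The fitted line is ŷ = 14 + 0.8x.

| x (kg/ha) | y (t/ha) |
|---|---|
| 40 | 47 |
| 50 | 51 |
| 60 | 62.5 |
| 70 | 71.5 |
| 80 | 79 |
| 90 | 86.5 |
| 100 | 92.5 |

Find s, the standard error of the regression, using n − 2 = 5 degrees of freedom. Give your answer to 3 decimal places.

s = 1.789

x=40: ŷ = 14 + 0.8·40 = 46; r = 47 − 46 = 1
x=50: ŷ = 14 + 0.8·50 = 54; r = 51 − 54 = -3
x=60: ŷ = 14 + 0.8·60 = 62; r = 62.5 − 62 = 0.5
x=70: ŷ = 14 + 0.8·70 = 70; r = 71.5 − 70 = 1.5
x=80: ŷ = 14 + 0.8·80 = 78; r = 79 − 78 = 1
x=90: ŷ = 14 + 0.8·90 = 86; r = 86.5 − 86 = 0.5
x=100: ŷ = 14 + 0.8·100 = 94; r = 92.5 − 94 = -1.5
SSE = 1 + 9 + 0.25 + 2.25 + 1 + 0.25 + 2.25 = 16
s = √(16/5) = √3.2 ≈ 1.789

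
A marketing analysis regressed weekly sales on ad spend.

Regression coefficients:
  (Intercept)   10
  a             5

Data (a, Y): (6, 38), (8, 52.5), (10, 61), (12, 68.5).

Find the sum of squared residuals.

a=6: ŷ = 10 + 5·6 = 40; r = 38 − 40 = -2
a=8: ŷ = 10 + 5·8 = 50; r = 52.5 − 50 = 2.5
a=10: ŷ = 10 + 5·10 = 60; r = 61 − 60 = 1
a=12: ŷ = 10 + 5·12 = 70; r = 68.5 − 70 = -1.5
SSE = 4 + 6.25 + 1 + 2.25 = 13.5

SSE = 13.5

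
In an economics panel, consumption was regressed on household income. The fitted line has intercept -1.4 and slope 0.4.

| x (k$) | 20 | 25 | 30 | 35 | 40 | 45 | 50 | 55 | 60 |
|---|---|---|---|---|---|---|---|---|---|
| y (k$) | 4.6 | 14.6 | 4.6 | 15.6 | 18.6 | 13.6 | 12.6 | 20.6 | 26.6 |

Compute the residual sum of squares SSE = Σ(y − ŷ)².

SSE = 162

x=20: ŷ = -1.4 + 0.4·20 = 6.6; e = 4.6 − 6.6 = -2
x=25: ŷ = -1.4 + 0.4·25 = 8.6; e = 14.6 − 8.6 = 6
x=30: ŷ = -1.4 + 0.4·30 = 10.6; e = 4.6 − 10.6 = -6
x=35: ŷ = -1.4 + 0.4·35 = 12.6; e = 15.6 − 12.6 = 3
x=40: ŷ = -1.4 + 0.4·40 = 14.6; e = 18.6 − 14.6 = 4
x=45: ŷ = -1.4 + 0.4·45 = 16.6; e = 13.6 − 16.6 = -3
x=50: ŷ = -1.4 + 0.4·50 = 18.6; e = 12.6 − 18.6 = -6
x=55: ŷ = -1.4 + 0.4·55 = 20.6; e = 20.6 − 20.6 = 0
x=60: ŷ = -1.4 + 0.4·60 = 22.6; e = 26.6 − 22.6 = 4
SSE = 4 + 36 + 36 + 9 + 16 + 9 + 36 + 0 + 16 = 162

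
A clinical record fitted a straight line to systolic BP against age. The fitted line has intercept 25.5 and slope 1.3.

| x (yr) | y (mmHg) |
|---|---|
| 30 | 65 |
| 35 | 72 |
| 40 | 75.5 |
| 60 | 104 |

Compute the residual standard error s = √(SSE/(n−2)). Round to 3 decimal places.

x=30: ŷ = 25.5 + 1.3·30 = 64.5; e = 65 − 64.5 = 0.5
x=35: ŷ = 25.5 + 1.3·35 = 71; e = 72 − 71 = 1
x=40: ŷ = 25.5 + 1.3·40 = 77.5; e = 75.5 − 77.5 = -2
x=60: ŷ = 25.5 + 1.3·60 = 103.5; e = 104 − 103.5 = 0.5
SSE = 0.25 + 1 + 4 + 0.25 = 5.5
s = √(5.5/2) = √2.75 ≈ 1.658

s = 1.658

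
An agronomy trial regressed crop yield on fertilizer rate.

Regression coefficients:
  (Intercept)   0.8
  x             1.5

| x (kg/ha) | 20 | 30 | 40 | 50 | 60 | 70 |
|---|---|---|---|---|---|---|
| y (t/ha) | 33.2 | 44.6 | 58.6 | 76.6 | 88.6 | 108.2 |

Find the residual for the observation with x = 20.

r = 2.4

ŷ = 0.8 + 1.5·20 = 30.8
r = 33.2 − 30.8 = 2.4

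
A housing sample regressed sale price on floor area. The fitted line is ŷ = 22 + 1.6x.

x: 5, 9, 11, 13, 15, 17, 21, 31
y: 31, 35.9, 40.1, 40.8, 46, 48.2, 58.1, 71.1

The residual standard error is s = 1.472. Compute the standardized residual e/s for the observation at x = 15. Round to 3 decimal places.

0.000

ŷ = 22 + 1.6·15 = 46
e = 46 − 46 = 0
e/s = 0 / 1.472 = 0.000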